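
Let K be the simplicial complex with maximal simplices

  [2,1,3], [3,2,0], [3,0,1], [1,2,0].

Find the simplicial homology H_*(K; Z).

Take the total order 0 < 1 < 2 < 3 on the vertex set. Then K (dimension 2) consists of the simplices:

  0-simplices (4): [0], [1], [2], [3]
  1-simplices (6): [0,1], [0,2], [0,3], [1,2], [1,3], [2,3]
  2-simplices (4): [0,1,2], [0,1,3], [0,2,3], [1,2,3]

Hence C_0 ≅ Z^4, C_1 ≅ Z^6, C_2 ≅ Z^4.

The boundary map ∂_1: C_1 → C_0 maps an edge to its endpoints' difference, ∂[p,q] = q − p. For instance
  ∂[0,1] = [1] − [0].
The 4×6 boundary matrix has rank 3 and Smith normal form diag(1,1,1).

The boundary map ∂_2: C_2 → C_1 maps a triangle to the signed sum of its edges. For instance
  ∂[0,1,2] = [1,2] − [0,2] + [0,1],
  ∂[1,2,3] = [2,3] − [1,3] + [1,2].
This gives a 6×4 integer matrix of rank 3; reducing to Smith normal form yields diagonal entries (1,1,1).

Reading off H_k = ker ∂_k / im ∂_{k+1}:

  H_0: rank C_0 − rank ∂_1 = 4 − 3 = 1, and the invariant factors of ∂_1 are all 1, so H_0 ≅ Z.
  H_1: rank ker ∂_1 − rank ∂_2 = (6 − 3) − 3 = 0, and the invariant factors of ∂_2 are all 1, so H_1 ≅ 0.
  H_2: rank ker ∂_2 − rank ∂_3 = (4 − 3) − 0 = 1, and there is no ∂_3, so H_2 ≅ Z.

(K is a triangulation of the 2-sphere S^2.)

H_0 ≅ Z,  H_1 = 0,  H_2 ≅ Z.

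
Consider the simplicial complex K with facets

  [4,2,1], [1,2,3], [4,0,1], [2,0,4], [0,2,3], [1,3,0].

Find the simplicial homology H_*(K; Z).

H_0 ≅ Z,  H_1 = 0,  H_2 ≅ Z.

We work with the vertex ordering 0 < 1 < 2 < 3 < 4. The simplices of K, each written with vertices in increasing order, are:

  0-simplices (5): [0], [1], [2], [3], [4]
  1-simplices (9): [0,1], [0,2], [0,3], [0,4], [1,2], [1,3], [1,4], [2,3], [2,4]
  2-simplices (6): [0,1,3], [0,1,4], [0,2,3], [0,2,4], [1,2,3], [1,2,4]

so the chain groups are C_0 ≅ Z^5, C_1 ≅ Z^9, C_2 ≅ Z^6.

Boundary ∂_1: C_1 → C_0 sends each edge [p,q] (with p < q) to q − p. For instance
  ∂[0,4] = [4] − [0].
The resulting 5×9 matrix has rank 4, and its Smith normal form has invariant factors (1,1,1,1).

The boundary map ∂_2: C_2 → C_1 maps a triangle to the signed sum of its edges. For instance
  ∂[1,2,4] = [2,4] − [1,4] + [1,2],
  ∂[0,1,4] = [1,4] − [0,4] + [0,1].
As a 9×6 matrix over Z this has rank 5, with invariant factors (1,1,1,1,1).

Reading off H_k = ker ∂_k / im ∂_{k+1}:

  H_0: rank C_0 − rank ∂_1 = 5 − 4 = 1, and the invariant factors of ∂_1 are all 1, so H_0 ≅ Z.
  H_1: rank ker ∂_1 − rank ∂_2 = (9 − 4) − 5 = 0, and the invariant factors of ∂_2 are all 1, so H_1 ≅ 0.
  H_2: rank ker ∂_2 − rank ∂_3 = (6 − 5) − 0 = 1, and there is no ∂_3, so H_2 ≅ Z.

As a check, the Euler characteristic is 5 − 9 + 6 = 2, which agrees with 1 − 0 + 1 = 2.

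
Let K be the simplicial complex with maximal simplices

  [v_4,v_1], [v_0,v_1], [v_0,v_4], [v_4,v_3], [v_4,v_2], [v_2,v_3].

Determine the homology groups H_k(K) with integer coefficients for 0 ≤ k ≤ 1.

Take the total order v_0 < v_1 < v_2 < v_3 < v_4 on the vertex set. Then K (dimension 1) consists of the simplices:

  0-simplices (5): [v_0], [v_1], [v_2], [v_3], [v_4]
  1-simplices (6): [v_0,v_1], [v_0,v_4], [v_1,v_4], [v_2,v_3], [v_2,v_4], [v_3,v_4]

giving chain groups C_0 ≅ Z^5, C_1 ≅ Z^6.

The boundary map ∂_1: C_1 → C_0 maps an edge to its endpoints' difference, ∂[p,q] = q − p. For instance
  ∂[v_2,v_3] = [v_3] − [v_2].
The resulting 5×6 matrix has rank 4, and its Smith normal form has invariant factors (1,1,1,1).

Computing H_k = (kernel of ∂_k) / (image of ∂_{k+1}):

  H_0: rank C_0 − rank ∂_1 = 5 − 4 = 1, and the invariant factors of ∂_1 are all 1, so H_0 = Z.
  H_1: rank ker ∂_1 − rank ∂_2 = (6 − 4) − 0 = 2, and there is no ∂_2, so H_1 = Z^2.

As a check, the Euler characteristic is 5 − 6 = -1, which agrees with 1 − 2 = -1.

H_0 = Z,  H_1 = Z^2.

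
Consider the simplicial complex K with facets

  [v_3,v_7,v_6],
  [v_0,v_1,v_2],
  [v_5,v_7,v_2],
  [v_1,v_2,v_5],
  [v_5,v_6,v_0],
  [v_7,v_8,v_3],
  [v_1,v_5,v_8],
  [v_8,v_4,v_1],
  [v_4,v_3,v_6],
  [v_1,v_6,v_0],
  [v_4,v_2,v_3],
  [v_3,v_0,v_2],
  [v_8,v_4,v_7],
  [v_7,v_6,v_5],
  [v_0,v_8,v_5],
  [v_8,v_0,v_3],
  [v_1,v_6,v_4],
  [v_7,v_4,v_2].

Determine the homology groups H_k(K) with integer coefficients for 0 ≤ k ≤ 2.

H_0 ≅ Z,  H_1 ≅ Z ⊕ Z/2,  H_2 = 0.

Fix the vertex order v_0 < v_1 < v_2 < v_3 < v_4 < v_5 < v_6 < v_7 < v_8 and write every simplex with vertices in increasing order. Then dim K = 2 and the simplices of K are:

  0-simplices (9): [v_0], [v_1], [v_2], [v_3], [v_4], [v_5], [v_6], [v_7], [v_8]
  1-simplices (27): (27 of them)
  2-simplices (18): (18 of them)

Hence C_0 ≅ Z^9, C_1 ≅ Z^27, C_2 ≅ Z^18.

Boundary ∂_1: C_1 → C_0 sends each edge [p,q] (with p < q) to q − p. For instance
  ∂[v_3,v_4] = [v_4] − [v_3].
As a 9×27 matrix over Z this has rank 8, with invariant factors (1,1,1,1,1,1,1,1).

The boundary map ∂_2: C_2 → C_1 acts by ∂[p,q,r] = [q,r] − [p,r] + [p,q]. For instance
  ∂[v_1,v_5,v_8] = [v_5,v_8] − [v_1,v_8] + [v_1,v_5],
  ∂[v_0,v_3,v_8] = [v_3,v_8] − [v_0,v_8] + [v_0,v_3].
The resulting 27×18 matrix has rank 18, and its Smith normal form has invariant factors (1,1,1,1,1,1,1,1,1,1,1,1,1,1,1,1,1,2).

Reading off H_k = ker ∂_k / im ∂_{k+1}:

  H_0: rank C_0 − rank ∂_1 = 9 − 8 = 1, and the invariant factors of ∂_1 are all 1, so H_0 = Z.
  H_1: rank ker ∂_1 − rank ∂_2 = (27 − 8) − 18 = 1, and ∂_2 has invariant factor 2 > 1, so H_1 = Z ⊕ Z/2.
  H_2: rank ker ∂_2 − rank ∂_3 = (18 − 18) − 0 = 0, and there is no ∂_3, so H_2 = 0.

As a check, the Euler characteristic is 9 − 27 + 18 = 0, which agrees with 1 − 1 + 0 = 0.
(K is a triangulation of the Klein bottle.)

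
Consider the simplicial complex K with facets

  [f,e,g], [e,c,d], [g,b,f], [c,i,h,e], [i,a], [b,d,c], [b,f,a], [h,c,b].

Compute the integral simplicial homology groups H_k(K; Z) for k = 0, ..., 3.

H_0 = Z,  H_1 = Z^2,  H_2 = 0,  H_3 = 0.

Order the vertices as a < b < c < d < e < f < g < h < i. Listing each simplex with vertices in this order, K has dimension 3 with simplices:

  0-simplices (9): a, b, c, d, e, f, g, h, i
  1-simplices (19): ab, af, ai, bc, bd, bf, bg, bh, cd, ce, ch, ci, de, ef, eg, eh, ei, fg, hi
  2-simplices (10): abf, bcd, bch, bfg, cde, ceh, cei, chi, efg, ehi
  3-simplices (1): cehi

Hence C_0 ≅ Z^9, C_1 ≅ Z^19, C_2 ≅ Z^10, C_3 ≅ Z^1.

Boundary ∂_1: C_1 → C_0 is given by ∂[p,q] = [q] − [p].
As a 9×19 matrix over Z this has rank 8, with invariant factors (1,1,1,1,1,1,1,1).

Boundary ∂_2: C_2 → C_1 acts by ∂[p,q,r] = [q,r] − [p,r] + [p,q]. For instance
  ∂cei = ei − ci + ce,
  ∂ehi = hi − ei + eh.
The resulting 19×10 matrix has rank 9, and its Smith normal form has invariant factors (1,1,1,1,1,1,1,1,1).

∂_3: C_3 → C_2 sends each 3-simplex σ to the alternating sum Σ_i (−1)^i (σ with its i-th vertex removed). For instance
  ∂cehi = ehi − chi + cei − ceh.
The resulting 10×1 matrix has rank 1, and its Smith normal form has invariant factors (1).

Now H_k = ker ∂_k / im ∂_{k+1}, so:

  H_0: rank C_0 − rank ∂_1 = 9 − 8 = 1, and the invariant factors of ∂_1 are all 1, so H_0 = Z.
  H_1: rank ker ∂_1 − rank ∂_2 = (19 − 8) − 9 = 2, and the invariant factors of ∂_2 are all 1, so H_1 = Z^2.
  H_2: rank ker ∂_2 − rank ∂_3 = (10 − 9) − 1 = 0, and the invariant factors of ∂_3 are all 1, so H_2 = 0.
  H_3: rank ker ∂_3 − rank ∂_4 = (1 − 1) − 0 = 0, and there is no ∂_4, so H_3 = 0.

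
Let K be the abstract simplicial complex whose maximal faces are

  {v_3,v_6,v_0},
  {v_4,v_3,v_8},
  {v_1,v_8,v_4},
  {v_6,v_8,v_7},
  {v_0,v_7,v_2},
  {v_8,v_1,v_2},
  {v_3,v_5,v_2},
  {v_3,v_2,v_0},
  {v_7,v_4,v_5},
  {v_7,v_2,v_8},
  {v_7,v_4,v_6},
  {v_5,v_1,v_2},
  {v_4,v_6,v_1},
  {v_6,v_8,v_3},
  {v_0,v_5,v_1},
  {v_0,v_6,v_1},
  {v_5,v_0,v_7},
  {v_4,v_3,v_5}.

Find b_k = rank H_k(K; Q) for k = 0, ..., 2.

b_0 = 1, b_1 = 1, b_2 = 0.

Take the total order v_0 < v_1 < v_2 < v_3 < v_4 < v_5 < v_6 < v_7 < v_8 on the vertex set. Then K (dimension 2) consists of the simplices:

  0-simplices (9): [v_0], [v_1], [v_2], [v_3], [v_4], [v_5], [v_6], [v_7], [v_8]
  1-simplices (27): (27 of them)
  2-simplices (18): (18 of them)

Hence C_0 ≅ Z^9, C_1 ≅ Z^27, C_2 ≅ Z^18.

Boundary ∂_1: C_1 → C_0 sends each edge [p,q] (with p < q) to q − p.
The resulting 9×27 matrix has rank 8, and its Smith normal form has invariant factors (1,1,1,1,1,1,1,1).

∂_2: C_2 → C_1 sends each 2-simplex [p,q,r] to [q,r] − [p,r] + [p,q]. For instance
  ∂[v_0,v_2,v_3] = [v_2,v_3] − [v_0,v_3] + [v_0,v_2],
  ∂[v_0,v_3,v_6] = [v_3,v_6] − [v_0,v_6] + [v_0,v_3].
This gives a 27×18 integer matrix of rank 18; reducing to Smith normal form yields diagonal entries (1,1,1,1,1,1,1,1,1,1,1,1,1,1,1,1,1,2).

Now H_k = ker ∂_k / im ∂_{k+1}, so:

  H_0: rank C_0 − rank ∂_1 = 9 − 8 = 1, and the invariant factors of ∂_1 are all 1, so H_0 = Z.
  H_1: rank ker ∂_1 − rank ∂_2 = (27 − 8) − 18 = 1, and ∂_2 has invariant factor 2 > 1, so H_1 = Z × Z/2.
  H_2: rank ker ∂_2 − rank ∂_3 = (18 − 18) − 0 = 0, and there is no ∂_3, so H_2 = 0.

As a check, the Euler characteristic is 9 − 27 + 18 = 0, which agrees with 1 − 1 + 0 = 0.

Hence the Betti numbers are b_0 = 1, b_1 = 1, b_2 = 0.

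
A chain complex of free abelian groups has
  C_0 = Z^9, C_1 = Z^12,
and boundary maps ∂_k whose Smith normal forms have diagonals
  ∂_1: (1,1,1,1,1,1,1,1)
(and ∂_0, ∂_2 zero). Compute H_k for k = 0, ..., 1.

H_0 = Z,  H_1 = Z^4.

H_0: b_0 = 9 − 0 − 8 = 1; torsion from ∂_1 factors > 1: none. So H_0 = Z.
H_1: b_1 = 12 − 8 − 0 = 4; torsion from ∂_2 factors > 1: none. So H_1 = Z^4.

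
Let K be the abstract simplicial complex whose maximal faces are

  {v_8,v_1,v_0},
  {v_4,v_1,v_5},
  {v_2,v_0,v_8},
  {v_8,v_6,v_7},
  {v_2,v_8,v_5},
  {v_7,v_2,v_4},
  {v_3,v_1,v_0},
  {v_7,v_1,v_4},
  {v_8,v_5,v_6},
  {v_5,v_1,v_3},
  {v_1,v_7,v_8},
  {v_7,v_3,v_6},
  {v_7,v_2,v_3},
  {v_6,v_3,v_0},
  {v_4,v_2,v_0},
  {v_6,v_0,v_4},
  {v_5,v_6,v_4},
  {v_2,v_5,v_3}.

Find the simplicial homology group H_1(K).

Fix the vertex order v_0 < v_1 < v_2 < v_3 < v_4 < v_5 < v_6 < v_7 < v_8 and write every simplex with vertices in increasing order. Then dim K = 2 and the simplices of K are:

  0-simplices (9): [v_0], [v_1], [v_2], [v_3], [v_4], [v_5], [v_6], [v_7], [v_8]
  1-simplices (27): (27 of them)
  2-simplices (18): (18 of them)

Hence C_0 ≅ Z^9, C_1 ≅ Z^27, C_2 ≅ Z^18.

∂_1: C_1 → C_0 maps an edge to its endpoints' difference, ∂[p,q] = q − p. For instance
  ∂[v_1,v_5] = [v_5] − [v_1].
As a 9×27 matrix over Z this has rank 8, with invariant factors (1,1,1,1,1,1,1,1).

∂_2: C_2 → C_1 sends each 2-simplex [p,q,r] to [q,r] − [p,r] + [p,q]. For instance
  ∂[v_2,v_4,v_7] = [v_4,v_7] − [v_2,v_7] + [v_2,v_4],
  ∂[v_2,v_5,v_8] = [v_5,v_8] − [v_2,v_8] + [v_2,v_5].
As a 27×18 matrix over Z this has rank 17, with invariant factors (1,1,1,1,1,1,1,1,1,1,1,1,1,1,1,1,1).

Computing H_k = (kernel of ∂_k) / (image of ∂_{k+1}):

  H_1: rank ker ∂_1 − rank ∂_2 = (27 − 8) − 17 = 2, and the invariant factors of ∂_2 are all 1, so H_1 ≅ Z^2.

(K is a triangulation of the torus T^2.)

H_1 = Z^2.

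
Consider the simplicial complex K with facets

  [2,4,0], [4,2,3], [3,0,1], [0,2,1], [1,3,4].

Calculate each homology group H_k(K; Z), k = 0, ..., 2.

H_0 ≅ Z,  H_1 ≅ Z,  H_2 = 0.

We work with the vertex ordering 0 < 1 < 2 < 3 < 4. The simplices of K, each written with vertices in increasing order, are:

  0-simplices (5): [0], [1], [2], [3], [4]
  1-simplices (10): [0,1], [0,2], [0,3], [0,4], [1,2], [1,3], [1,4], [2,3], [2,4], [3,4]
  2-simplices (5): [0,1,2], [0,1,3], [0,2,4], [1,3,4], [2,3,4]

giving chain groups C_0 ≅ Z^5, C_1 ≅ Z^10, C_2 ≅ Z^5.

∂_1: C_1 → C_0 maps an edge to its endpoints' difference, ∂[p,q] = q − p.
The 5×10 boundary matrix has rank 4 and Smith normal form diag(1,1,1,1).

∂_2: C_2 → C_1 acts by ∂[p,q,r] = [q,r] − [p,r] + [p,q]. For instance
  ∂[1,3,4] = [3,4] − [1,4] + [1,3],
  ∂[0,1,3] = [1,3] − [0,3] + [0,1].
As a 10×5 matrix over Z this has rank 5, with invariant factors (1,1,1,1,1).

From H_k ≅ ker(∂_k) / im(∂_{k+1}) we obtain:

  H_0: rank C_0 − rank ∂_1 = 5 − 4 = 1, and the invariant factors of ∂_1 are all 1, so H_0 = Z.
  H_1: rank ker ∂_1 − rank ∂_2 = (10 − 4) − 5 = 1, and the invariant factors of ∂_2 are all 1, so H_1 = Z.
  H_2: rank ker ∂_2 − rank ∂_3 = (5 − 5) − 0 = 0, and there is no ∂_3, so H_2 = 0.

As a check, the Euler characteristic is 5 − 10 + 5 = 0, which agrees with 1 − 1 + 0 = 0.
(K is a triangulation of the Möbius band.)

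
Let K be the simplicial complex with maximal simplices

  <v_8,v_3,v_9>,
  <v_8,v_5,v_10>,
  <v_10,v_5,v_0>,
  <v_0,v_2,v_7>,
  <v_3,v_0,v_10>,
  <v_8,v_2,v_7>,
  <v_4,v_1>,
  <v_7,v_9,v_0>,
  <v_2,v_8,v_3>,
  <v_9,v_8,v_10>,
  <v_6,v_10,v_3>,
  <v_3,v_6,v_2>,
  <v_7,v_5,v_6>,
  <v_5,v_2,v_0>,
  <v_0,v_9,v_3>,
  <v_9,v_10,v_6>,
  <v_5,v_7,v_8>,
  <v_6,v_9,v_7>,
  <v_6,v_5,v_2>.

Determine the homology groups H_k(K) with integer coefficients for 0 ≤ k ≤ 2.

We work with the vertex ordering v_0 < v_1 < v_2 < v_3 < v_4 < v_5 < v_6 < v_7 < v_8 < v_9 < v_10. The simplices of K, each written with vertices in increasing order, are:

  0-simplices (11): [v_0], [v_1], [v_2], [v_3], [v_4], [v_5], [v_6], [v_7], [v_8], [v_9], [v_10]
  1-simplices (28): (28 of them)
  2-simplices (18): (18 of them)

so the chain groups are C_0 ≅ Z^11, C_1 ≅ Z^28, C_2 ≅ Z^18.

∂_1: C_1 → C_0 maps an edge to its endpoints' difference, ∂[p,q] = q − p.
This gives a 11×28 integer matrix of rank 9; reducing to Smith normal form yields diagonal entries (1,1,1,1,1,1,1,1,1).

The boundary map ∂_2: C_2 → C_1 sends each 2-simplex [p,q,r] to [q,r] − [p,r] + [p,q]. For instance
  ∂[v_0,v_2,v_5] = [v_2,v_5] − [v_0,v_5] + [v_0,v_2],
  ∂[v_0,v_5,v_10] = [v_5,v_10] − [v_0,v_10] + [v_0,v_5].
The resulting 28×18 matrix has rank 18, and its Smith normal form has invariant factors (1,1,1,1,1,1,1,1,1,1,1,1,1,1,1,1,1,2).

From H_k ≅ ker(∂_k) / im(∂_{k+1}) we obtain:

  H_0: rank C_0 − rank ∂_1 = 11 − 9 = 2, and the invariant factors of ∂_1 are all 1, so H_0 = Z^2.
  H_1: rank ker ∂_1 − rank ∂_2 = (28 − 9) − 18 = 1, and ∂_2 has invariant factor 2 > 1, so H_1 = Z ⊕ Z/2.
  H_2: rank ker ∂_2 − rank ∂_3 = (18 − 18) − 0 = 0, and there is no ∂_3, so H_2 = 0.

H_0 ≅ Z^2,  H_1 ≅ Z ⊕ Z/2,  H_2 = 0.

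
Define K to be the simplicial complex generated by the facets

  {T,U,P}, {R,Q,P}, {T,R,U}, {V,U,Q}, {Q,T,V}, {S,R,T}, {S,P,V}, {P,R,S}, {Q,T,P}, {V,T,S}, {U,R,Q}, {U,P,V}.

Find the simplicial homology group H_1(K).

H_1 ≅ Z/2Z.

Take the total order P < Q < R < S < T < U < V on the vertex set. Then K (dimension 2) consists of the simplices:

  0-simplices (7): P, Q, R, S, T, U, V
  1-simplices (18): PQ, PR, PS, PT, PU, PV, QR, QT, QU, QV, RS, RT, RU, ST, SV, TU, TV, UV
  2-simplices (12): PQR, PQT, PRS, PSV, PTU, PUV, QRU, QTV, QUV, RST, RTU, STV

giving chain groups C_0 ≅ Z^7, C_1 ≅ Z^18, C_2 ≅ Z^12.

The boundary map ∂_1: C_1 → C_0 sends each edge [p,q] (with p < q) to q − p. For instance
  ∂RS = S − R.
The 7×18 boundary matrix has rank 6 and Smith normal form diag(1,1,1,1,1,1).

∂_2: C_2 → C_1 maps a triangle to the signed sum of its edges. For instance
  ∂PRS = RS − PS + PR,
  ∂QTV = TV − QV + QT.
The 18×12 boundary matrix has rank 12 and Smith normal form diag(1,1,1,1,1,1,1,1,1,1,1,2).

Reading off H_k = ker ∂_k / im ∂_{k+1}:

  H_1: rank ker ∂_1 − rank ∂_2 = (18 − 6) − 12 = 0, and ∂_2 has invariant factor 2 > 1, so H_1 ≅ Z/2Z.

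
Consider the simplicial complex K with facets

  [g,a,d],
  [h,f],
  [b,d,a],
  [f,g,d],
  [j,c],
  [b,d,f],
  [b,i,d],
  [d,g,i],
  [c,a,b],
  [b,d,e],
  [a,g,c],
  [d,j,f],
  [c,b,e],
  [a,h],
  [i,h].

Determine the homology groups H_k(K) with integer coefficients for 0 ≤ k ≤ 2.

H_0 ≅ Z,  H_1 ≅ Z^3,  H_2 = 0.

K has 10 vertices, 23 edges, 11 triangles.
rank ∂_0 = 0, rank ∂_1 = 9 ⇒ b_0 = 10 − 0 − 9 = 1; all invariant factors of ∂_1 are 1 so no torsion. So H_0 = Z.
rank ∂_1 = 9, rank ∂_2 = 11 ⇒ b_1 = 23 − 9 − 11 = 3; all invariant factors of ∂_2 are 1 so no torsion. So H_1 = Z^3.
rank ∂_2 = 11, rank ∂_3 = 0 ⇒ b_2 = 11 − 11 − 0 = 0. So H_2 = 0.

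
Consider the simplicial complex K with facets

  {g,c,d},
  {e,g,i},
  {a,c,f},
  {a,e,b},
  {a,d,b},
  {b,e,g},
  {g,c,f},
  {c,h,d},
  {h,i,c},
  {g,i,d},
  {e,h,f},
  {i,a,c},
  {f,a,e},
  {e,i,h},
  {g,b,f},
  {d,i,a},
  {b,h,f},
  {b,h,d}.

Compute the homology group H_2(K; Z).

H_2 ≅ 0.

K has 9 vertices, 27 edges, 18 triangles.
rank ∂_2 = 18, rank ∂_3 = 0 ⇒ b_2 = 18 − 18 − 0 = 0. So H_2 ≅ 0.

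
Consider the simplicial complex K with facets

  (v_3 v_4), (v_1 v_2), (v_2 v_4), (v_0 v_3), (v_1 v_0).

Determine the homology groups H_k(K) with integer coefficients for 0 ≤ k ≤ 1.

H_0 ≅ Z,  H_1 ≅ Z.

Order the vertices as v_0 < v_1 < v_2 < v_3 < v_4. Listing each simplex with vertices in this order, K has dimension 1 with simplices:

  0-simplices (5): [v_0], [v_1], [v_2], [v_3], [v_4]
  1-simplices (5): [v_0,v_1], [v_0,v_3], [v_1,v_2], [v_2,v_4], [v_3,v_4]

so the chain groups are C_0 ≅ Z^5, C_1 ≅ Z^5.

The boundary map ∂_1: C_1 → C_0 maps an edge to its endpoints' difference, ∂[p,q] = q − p.
As a 5×5 matrix over Z this has rank 4, with invariant factors (1,1,1,1).

Now H_k = ker ∂_k / im ∂_{k+1}, so:

  H_0: rank C_0 − rank ∂_1 = 5 − 4 = 1, and the invariant factors of ∂_1 are all 1, so H_0 = Z.
  H_1: rank ker ∂_1 − rank ∂_2 = (5 − 4) − 0 = 1, and there is no ∂_2, so H_1 = Z.

As a check, the Euler characteristic is 5 − 5 = 0, which agrees with 1 − 1 = 0.
(K is a triangulation of the circle S^1.)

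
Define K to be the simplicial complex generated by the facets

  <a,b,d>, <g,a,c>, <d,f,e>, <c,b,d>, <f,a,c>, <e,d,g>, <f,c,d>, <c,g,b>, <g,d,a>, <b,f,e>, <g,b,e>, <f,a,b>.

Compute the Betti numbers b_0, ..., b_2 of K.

b_0 = 1, b_1 = 0, b_2 = 0.

We work with the vertex ordering a < b < c < d < e < f < g. The simplices of K, each written with vertices in increasing order, are:

  0-simplices (7): a, b, c, d, e, f, g
  1-simplices (18): ab, ac, ad, af, ag, bc, bd, be, bf, bg, cd, cf, cg, de, df, dg, ef, eg
  2-simplices (12): abd, abf, acf, acg, adg, bcd, bcg, bef, beg, cdf, def, deg

Hence C_0 ≅ Z^7, C_1 ≅ Z^18, C_2 ≅ Z^12.

The boundary map ∂_1: C_1 → C_0 sends each edge [p,q] (with p < q) to q − p. For instance
  ∂bc = c − b.
This gives a 7×18 integer matrix of rank 6; reducing to Smith normal form yields diagonal entries (1,1,1,1,1,1).

The boundary map ∂_2: C_2 → C_1 maps a triangle to the signed sum of its edges. For instance
  ∂acf = cf − af + ac,
  ∂cdf = df − cf + cd.
The resulting 18×12 matrix has rank 12, and its Smith normal form has invariant factors (1,1,1,1,1,1,1,1,1,1,1,2).

Now H_k = ker ∂_k / im ∂_{k+1}, so:

  H_0: rank C_0 − rank ∂_1 = 7 − 6 = 1, and the invariant factors of ∂_1 are all 1, so H_0 = Z.
  H_1: rank ker ∂_1 − rank ∂_2 = (18 − 6) − 12 = 0, and ∂_2 has invariant factor 2 > 1, so H_1 = Z/2.
  H_2: rank ker ∂_2 − rank ∂_3 = (12 − 12) − 0 = 0, and there is no ∂_3, so H_2 = 0.

As a check, the Euler characteristic is 7 − 18 + 12 = 1, which agrees with 1 − 0 + 0 = 1.
(K is a triangulation of the real projective plane RP^2.)

Hence the Betti numbers are b_0 = 1, b_1 = 0, b_2 = 0.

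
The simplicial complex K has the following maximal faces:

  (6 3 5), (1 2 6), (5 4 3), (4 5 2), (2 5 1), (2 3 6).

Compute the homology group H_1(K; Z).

Fix the vertex order 1 < 2 < 3 < 4 < 5 < 6 and write every simplex with vertices in increasing order. Then dim K = 2 and the simplices of K are:

  0-simplices (6): [1], [2], [3], [4], [5], [6]
  1-simplices (12): [1,2], [1,5], [1,6], [2,3], [2,4], [2,5], [2,6], [3,4], [3,5], [3,6], [4,5], [5,6]
  2-simplices (6): [1,2,5], [1,2,6], [2,3,6], [2,4,5], [3,4,5], [3,5,6]

giving chain groups C_0 ≅ Z^6, C_1 ≅ Z^12, C_2 ≅ Z^6.

The boundary map ∂_1: C_1 → C_0 maps an edge to its endpoints' difference, ∂[p,q] = q − p.
As a 6×12 matrix over Z this has rank 5, with invariant factors (1,1,1,1,1).

Boundary ∂_2: C_2 → C_1 acts by ∂[p,q,r] = [q,r] − [p,r] + [p,q]. For instance
  ∂[2,4,5] = [4,5] − [2,5] + [2,4],
  ∂[2,3,6] = [3,6] − [2,6] + [2,3].
As a 12×6 matrix over Z this has rank 6, with invariant factors (1,1,1,1,1,1).

Reading off H_k = ker ∂_k / im ∂_{k+1}:

  H_1: rank ker ∂_1 − rank ∂_2 = (12 − 5) − 6 = 1, and the invariant factors of ∂_2 are all 1, so H_1 ≅ Z.

H_1 ≅ Z.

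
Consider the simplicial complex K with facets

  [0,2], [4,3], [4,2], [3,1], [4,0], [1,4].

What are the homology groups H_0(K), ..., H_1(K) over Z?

Take the total order 0 < 1 < 2 < 3 < 4 on the vertex set. Then K (dimension 1) consists of the simplices:

  0-simplices (5): [0], [1], [2], [3], [4]
  1-simplices (6): [0,2], [0,4], [1,3], [1,4], [2,4], [3,4]

Hence C_0 ≅ Z^5, C_1 ≅ Z^6.

The boundary map ∂_1: C_1 → C_0 maps an edge to its endpoints' difference, ∂[p,q] = q − p.
This gives a 5×6 integer matrix of rank 4; reducing to Smith normal form yields diagonal entries (1,1,1,1).

From H_k ≅ ker(∂_k) / im(∂_{k+1}) we obtain:

  H_0: rank C_0 − rank ∂_1 = 5 − 4 = 1, and the invariant factors of ∂_1 are all 1, so H_0 = Z.
  H_1: rank ker ∂_1 − rank ∂_2 = (6 − 4) − 0 = 2, and there is no ∂_2, so H_1 = Z^2.

As a check, the Euler characteristic is 5 − 6 = -1, which agrees with 1 − 2 = -1.

H_0 = Z,  H_1 = Z^2.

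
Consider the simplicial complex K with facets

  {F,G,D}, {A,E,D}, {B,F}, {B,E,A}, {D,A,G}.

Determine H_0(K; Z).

H_0 = Z.

Take the total order A < B < D < E < F < G on the vertex set. Then K (dimension 2) consists of the simplices:

  0-simplices (6): A, B, D, E, F, G
  1-simplices (10): AB, AD, AE, AG, BE, BF, DE, DF, DG, FG
  2-simplices (4): ABE, ADE, ADG, DFG

giving chain groups C_0 ≅ Z^6, C_1 ≅ Z^10, C_2 ≅ Z^4.

The boundary map ∂_1: C_1 → C_0 maps an edge to its endpoints' difference, ∂[p,q] = q − p. For instance
  ∂DE = E − D.
The resulting 6×10 matrix has rank 5, and its Smith normal form has invariant factors (1,1,1,1,1).

∂_2: C_2 → C_1 maps a triangle to the signed sum of its edges. For instance
  ∂ABE = BE − AE + AB,
  ∂ADG = DG − AG + AD.
This gives a 10×4 integer matrix of rank 4; reducing to Smith normal form yields diagonal entries (1,1,1,1).

From H_k ≅ ker(∂_k) / im(∂_{k+1}) we obtain:

  H_0: rank C_0 − rank ∂_1 = 6 − 5 = 1, and the invariant factors of ∂_1 are all 1, so H_0 ≅ Z.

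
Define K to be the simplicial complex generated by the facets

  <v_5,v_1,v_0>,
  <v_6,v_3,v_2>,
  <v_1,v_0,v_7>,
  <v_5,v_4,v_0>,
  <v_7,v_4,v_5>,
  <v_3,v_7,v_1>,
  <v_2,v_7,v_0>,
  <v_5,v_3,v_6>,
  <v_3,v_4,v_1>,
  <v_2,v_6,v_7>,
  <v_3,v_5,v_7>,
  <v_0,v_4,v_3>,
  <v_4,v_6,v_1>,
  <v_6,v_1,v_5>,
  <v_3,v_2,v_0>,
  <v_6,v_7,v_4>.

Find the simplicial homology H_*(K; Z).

Fix the vertex order v_0 < v_1 < v_2 < v_3 < v_4 < v_5 < v_6 < v_7 and write every simplex with vertices in increasing order. Then dim K = 2 and the simplices of K are:

  0-simplices (8): [v_0], [v_1], [v_2], [v_3], [v_4], [v_5], [v_6], [v_7]
  1-simplices (24): (24 of them)
  2-simplices (16): (16 of them)

so the chain groups are C_0 ≅ Z^8, C_1 ≅ Z^24, C_2 ≅ Z^16.

∂_1: C_1 → C_0 is given by ∂[p,q] = [q] − [p]. For instance
  ∂[v_2,v_6] = [v_6] − [v_2].
The resulting 8×24 matrix has rank 7, and its Smith normal form has invariant factors (1,1,1,1,1,1,1).

The boundary map ∂_2: C_2 → C_1 maps a triangle to the signed sum of its edges. For instance
  ∂[v_3,v_5,v_7] = [v_5,v_7] − [v_3,v_7] + [v_3,v_5],
  ∂[v_0,v_1,v_7] = [v_1,v_7] − [v_0,v_7] + [v_0,v_1].
This gives a 24×16 integer matrix of rank 15; reducing to Smith normal form yields diagonal entries (1,1,1,1,1,1,1,1,1,1,1,1,1,1,1).

Now H_k = ker ∂_k / im ∂_{k+1}, so:

  H_0: rank C_0 − rank ∂_1 = 8 − 7 = 1, and the invariant factors of ∂_1 are all 1, so H_0 = Z.
  H_1: rank ker ∂_1 − rank ∂_2 = (24 − 7) − 15 = 2, and the invariant factors of ∂_2 are all 1, so H_1 = Z^2.
  H_2: rank ker ∂_2 − rank ∂_3 = (16 − 15) − 0 = 1, and there is no ∂_3, so H_2 = Z.

H_0 = Z,  H_1 = Z^2,  H_2 = Z.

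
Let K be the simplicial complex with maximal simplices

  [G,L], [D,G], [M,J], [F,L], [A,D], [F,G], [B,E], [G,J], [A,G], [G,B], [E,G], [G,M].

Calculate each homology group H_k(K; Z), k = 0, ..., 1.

K has 9 vertices, 12 edges.
rank ∂_0 = 0, rank ∂_1 = 8 ⇒ b_0 = 9 − 0 − 8 = 1; all invariant factors of ∂_1 are 1 so no torsion. So H_0 = Z.
rank ∂_1 = 8, rank ∂_2 = 0 ⇒ b_1 = 12 − 8 − 0 = 4. So H_1 = Z^4.

H_0 = Z,  H_1 = Z^4.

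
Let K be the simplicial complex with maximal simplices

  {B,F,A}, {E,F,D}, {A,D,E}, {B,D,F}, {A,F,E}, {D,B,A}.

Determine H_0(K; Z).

We work with the vertex ordering A < B < D < E < F. The simplices of K, each written with vertices in increasing order, are:

  0-simplices (5): A, B, D, E, F
  1-simplices (9): AB, AD, AE, AF, BD, BF, DE, DF, EF
  2-simplices (6): ABD, ABF, ADE, AEF, BDF, DEF

so the chain groups are C_0 ≅ Z^5, C_1 ≅ Z^9, C_2 ≅ Z^6.

∂_1: C_1 → C_0 maps an edge to its endpoints' difference, ∂[p,q] = q − p. For instance
  ∂EF = F − E.
As a 5×9 matrix over Z this has rank 4, with invariant factors (1,1,1,1).

Boundary ∂_2: C_2 → C_1 maps a triangle to the signed sum of its edges. For instance
  ∂BDF = DF − BF + BD,
  ∂ABD = BD − AD + AB.
As a 9×6 matrix over Z this has rank 5, with invariant factors (1,1,1,1,1).

Reading off H_k = ker ∂_k / im ∂_{k+1}:

  H_0: rank C_0 − rank ∂_1 = 5 − 4 = 1, and the invariant factors of ∂_1 are all 1, so H_0 ≅ Z.

(K is a triangulation of the 2-sphere S^2.)

H_0 = Z.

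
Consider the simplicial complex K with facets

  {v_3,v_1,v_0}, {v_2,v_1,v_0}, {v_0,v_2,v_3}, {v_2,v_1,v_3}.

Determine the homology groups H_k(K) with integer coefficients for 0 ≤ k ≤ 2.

We work with the vertex ordering v_0 < v_1 < v_2 < v_3. The simplices of K, each written with vertices in increasing order, are:

  0-simplices (4): [v_0], [v_1], [v_2], [v_3]
  1-simplices (6): [v_0,v_1], [v_0,v_2], [v_0,v_3], [v_1,v_2], [v_1,v_3], [v_2,v_3]
  2-simplices (4): [v_0,v_1,v_2], [v_0,v_1,v_3], [v_0,v_2,v_3], [v_1,v_2,v_3]

Hence C_0 ≅ Z^4, C_1 ≅ Z^6, C_2 ≅ Z^4.

∂_1: C_1 → C_0 sends each edge [p,q] (with p < q) to q − p. For instance
  ∂[v_0,v_2] = [v_2] − [v_0].
As a 4×6 matrix over Z this has rank 3, with invariant factors (1,1,1).

The boundary map ∂_2: C_2 → C_1 sends each 2-simplex [p,q,r] to [q,r] − [p,r] + [p,q]. For instance
  ∂[v_0,v_1,v_3] = [v_1,v_3] − [v_0,v_3] + [v_0,v_1],
  ∂[v_0,v_1,v_2] = [v_1,v_2] − [v_0,v_2] + [v_0,v_1].
The 6×4 boundary matrix has rank 3 and Smith normal form diag(1,1,1).

Now H_k = ker ∂_k / im ∂_{k+1}, so:

  H_0: rank C_0 − rank ∂_1 = 4 − 3 = 1, and the invariant factors of ∂_1 are all 1, so H_0 = Z.
  H_1: rank ker ∂_1 − rank ∂_2 = (6 − 3) − 3 = 0, and the invariant factors of ∂_2 are all 1, so H_1 = 0.
  H_2: rank ker ∂_2 − rank ∂_3 = (4 − 3) − 0 = 1, and there is no ∂_3, so H_2 = Z.

As a check, the Euler characteristic is 4 − 6 + 4 = 2, which agrees with 1 − 0 + 1 = 2.
(K is a triangulation of the 2-sphere S^2.)

H_0 = Z,  H_1 = 0,  H_2 = Z.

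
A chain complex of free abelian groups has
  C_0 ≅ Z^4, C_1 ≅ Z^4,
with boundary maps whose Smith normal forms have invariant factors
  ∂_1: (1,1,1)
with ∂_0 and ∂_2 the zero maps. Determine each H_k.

H_0: b_0 = 4 − 0 − 3 = 1; torsion from ∂_1 factors > 1: none. So H_0 ≅ Z.
H_1: b_1 = 4 − 3 − 0 = 1; torsion from ∂_2 factors > 1: none. So H_1 ≅ Z.

H_0 ≅ Z,  H_1 ≅ Z.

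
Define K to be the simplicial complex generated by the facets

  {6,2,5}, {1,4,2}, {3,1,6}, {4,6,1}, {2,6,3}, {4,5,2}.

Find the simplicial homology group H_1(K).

H_1 = Z.

Order the vertices as 1 < 2 < 3 < 4 < 5 < 6. Listing each simplex with vertices in this order, K has dimension 2 with simplices:

  0-simplices (6): [1], [2], [3], [4], [5], [6]
  1-simplices (12): [1,2], [1,3], [1,4], [1,6], [2,3], [2,4], [2,5], [2,6], [3,6], [4,5], [4,6], [5,6]
  2-simplices (6): [1,2,4], [1,3,6], [1,4,6], [2,3,6], [2,4,5], [2,5,6]

giving chain groups C_0 ≅ Z^6, C_1 ≅ Z^12, C_2 ≅ Z^6.

The boundary map ∂_1: C_1 → C_0 is given by ∂[p,q] = [q] − [p]. For instance
  ∂[4,5] = [5] − [4].
This gives a 6×12 integer matrix of rank 5; reducing to Smith normal form yields diagonal entries (1,1,1,1,1).

The boundary map ∂_2: C_2 → C_1 maps a triangle to the signed sum of its edges. For instance
  ∂[2,4,5] = [4,5] − [2,5] + [2,4],
  ∂[2,3,6] = [3,6] − [2,6] + [2,3].
The resulting 12×6 matrix has rank 6, and its Smith normal form has invariant factors (1,1,1,1,1,1).

Computing H_k = (kernel of ∂_k) / (image of ∂_{k+1}):

  H_1: rank ker ∂_1 − rank ∂_2 = (12 − 5) − 6 = 1, and the invariant factors of ∂_2 are all 1, so H_1 = Z.

(K is a triangulation of the cylinder S^1 x I.)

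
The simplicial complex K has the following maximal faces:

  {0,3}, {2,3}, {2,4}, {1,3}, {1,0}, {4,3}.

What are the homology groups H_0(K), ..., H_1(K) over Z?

H_0 ≅ Z,  H_1 ≅ Z^2.

Fix the vertex order 0 < 1 < 2 < 3 < 4 and write every simplex with vertices in increasing order. Then dim K = 1 and the simplices of K are:

  0-simplices (5): [0], [1], [2], [3], [4]
  1-simplices (6): [0,1], [0,3], [1,3], [2,3], [2,4], [3,4]

giving chain groups C_0 ≅ Z^5, C_1 ≅ Z^6.

The boundary map ∂_1: C_1 → C_0 sends each edge [p,q] (with p < q) to q − p.
This gives a 5×6 integer matrix of rank 4; reducing to Smith normal form yields diagonal entries (1,1,1,1).

Now H_k = ker ∂_k / im ∂_{k+1}, so:

  H_0: rank C_0 − rank ∂_1 = 5 − 4 = 1, and the invariant factors of ∂_1 are all 1, so H_0 = Z.
  H_1: rank ker ∂_1 − rank ∂_2 = (6 − 4) − 0 = 2, and there is no ∂_2, so H_1 = Z^2.

As a check, the Euler characteristic is 5 − 6 = -1, which agrees with 1 − 2 = -1.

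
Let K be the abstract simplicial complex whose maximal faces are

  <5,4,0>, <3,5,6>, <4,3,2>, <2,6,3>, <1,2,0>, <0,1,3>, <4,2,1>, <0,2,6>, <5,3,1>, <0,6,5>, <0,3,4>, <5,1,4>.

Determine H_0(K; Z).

Order the vertices as 0 < 1 < 2 < 3 < 4 < 5 < 6. Listing each simplex with vertices in this order, K has dimension 2 with simplices:

  0-simplices (7): [0], [1], [2], [3], [4], [5], [6]
  1-simplices (18): [0,1], [0,2], [0,3], [0,4], [0,5], [0,6], [1,2], [1,3], [1,4], [1,5], [2,3], [2,4], [2,6], [3,4], [3,5], [3,6], [4,5], [5,6]
  2-simplices (12): [0,1,2], [0,1,3], [0,2,6], [0,3,4], [0,4,5], [0,5,6], [1,2,4], [1,3,5], [1,4,5], [2,3,4], [2,3,6], [3,5,6]

giving chain groups C_0 ≅ Z^7, C_1 ≅ Z^18, C_2 ≅ Z^12.

The boundary map ∂_1: C_1 → C_0 maps an edge to its endpoints' difference, ∂[p,q] = q − p. For instance
  ∂[0,3] = [3] − [0].
This gives a 7×18 integer matrix of rank 6; reducing to Smith normal form yields diagonal entries (1,1,1,1,1,1).

The boundary map ∂_2: C_2 → C_1 maps a triangle to the signed sum of its edges. For instance
  ∂[1,2,4] = [2,4] − [1,4] + [1,2],
  ∂[3,5,6] = [5,6] − [3,6] + [3,5].
As a 18×12 matrix over Z this has rank 12, with invariant factors (1,1,1,1,1,1,1,1,1,1,1,2).

Computing H_k = (kernel of ∂_k) / (image of ∂_{k+1}):

  H_0: rank C_0 − rank ∂_1 = 7 − 6 = 1, and the invariant factors of ∂_1 are all 1, so H_0 ≅ Z.

H_0 ≅ Z.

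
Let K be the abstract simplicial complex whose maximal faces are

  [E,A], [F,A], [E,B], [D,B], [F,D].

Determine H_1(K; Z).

H_1 ≅ Z.

K has 5 vertices, 5 edges.
rank ∂_1 = 4, rank ∂_2 = 0 ⇒ b_1 = 5 − 4 − 0 = 1. So H_1 ≅ Z.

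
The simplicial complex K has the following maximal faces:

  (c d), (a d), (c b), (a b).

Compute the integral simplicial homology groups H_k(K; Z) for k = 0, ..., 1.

Take the total order a < b < c < d on the vertex set. Then K (dimension 1) consists of the simplices:

  0-simplices (4): a, b, c, d
  1-simplices (4): ab, ad, bc, cd

giving chain groups C_0 ≅ Z^4, C_1 ≅ Z^4.

The boundary map ∂_1: C_1 → C_0 is given by ∂[p,q] = [q] − [p].
This gives a 4×4 integer matrix of rank 3; reducing to Smith normal form yields diagonal entries (1,1,1).

Now H_k = ker ∂_k / im ∂_{k+1}, so:

  H_0: rank C_0 − rank ∂_1 = 4 − 3 = 1, and the invariant factors of ∂_1 are all 1, so H_0 ≅ Z.
  H_1: rank ker ∂_1 − rank ∂_2 = (4 − 3) − 0 = 1, and there is no ∂_2, so H_1 ≅ Z.

H_0 ≅ Z,  H_1 ≅ Z.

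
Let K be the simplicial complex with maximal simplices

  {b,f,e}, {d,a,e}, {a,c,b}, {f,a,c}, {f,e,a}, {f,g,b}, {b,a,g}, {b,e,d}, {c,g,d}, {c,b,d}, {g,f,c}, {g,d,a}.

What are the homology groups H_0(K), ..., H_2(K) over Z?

We work with the vertex ordering a < b < c < d < e < f < g. The simplices of K, each written with vertices in increasing order, are:

  0-simplices (7): a, b, c, d, e, f, g
  1-simplices (18): ab, ac, ad, ae, af, ag, bc, bd, be, bf, bg, cd, cf, cg, de, dg, ef, fg
  2-simplices (12): abc, abg, acf, ade, adg, aef, bcd, bde, bef, bfg, cdg, cfg

Hence C_0 ≅ Z^7, C_1 ≅ Z^18, C_2 ≅ Z^12.

The boundary map ∂_1: C_1 → C_0 sends each edge [p,q] (with p < q) to q − p.
The resulting 7×18 matrix has rank 6, and its Smith normal form has invariant factors (1,1,1,1,1,1).

∂_2: C_2 → C_1 acts by ∂[p,q,r] = [q,r] − [p,r] + [p,q]. For instance
  ∂bef = ef − bf + be,
  ∂bcd = cd − bd + bc.
This gives a 18×12 integer matrix of rank 12; reducing to Smith normal form yields diagonal entries (1,1,1,1,1,1,1,1,1,1,1,2).

Reading off H_k = ker ∂_k / im ∂_{k+1}:

  H_0: rank C_0 − rank ∂_1 = 7 − 6 = 1, and the invariant factors of ∂_1 are all 1, so H_0 = Z.
  H_1: rank ker ∂_1 − rank ∂_2 = (18 − 6) − 12 = 0, and ∂_2 has invariant factor 2 > 1, so H_1 = Z_2.
  H_2: rank ker ∂_2 − rank ∂_3 = (12 − 12) − 0 = 0, and there is no ∂_3, so H_2 = 0.

(K is a triangulation of the real projective plane RP^2.)

H_0 = Z,  H_1 = Z_2,  H_2 = 0.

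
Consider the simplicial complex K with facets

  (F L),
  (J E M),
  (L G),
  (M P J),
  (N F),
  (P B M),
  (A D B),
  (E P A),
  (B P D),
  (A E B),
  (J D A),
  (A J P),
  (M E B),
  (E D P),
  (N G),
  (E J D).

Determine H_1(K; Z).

We work with the vertex ordering A < B < D < E < F < G < J < L < M < N < P. The simplices of K, each written with vertices in increasing order, are:

  0-simplices (11): A, B, D, E, F, G, J, L, M, N, P
  1-simplices (22): AB, AD, AE, AJ, AP, BD, BE, BM, BP, DE, DJ, DP, EJ, EM, EP, FL, FN, GL, GN, JM, JP, MP
  2-simplices (12): ABD, ABE, ADJ, AEP, AJP, BDP, BEM, BMP, DEJ, DEP, EJM, JMP

Hence C_0 ≅ Z^11, C_1 ≅ Z^22, C_2 ≅ Z^12.

The boundary map ∂_1: C_1 → C_0 maps an edge to its endpoints' difference, ∂[p,q] = q − p. For instance
  ∂EJ = J − E.
As a 11×22 matrix over Z this has rank 9, with invariant factors (1,1,1,1,1,1,1,1,1).

Boundary ∂_2: C_2 → C_1 sends each 2-simplex [p,q,r] to [q,r] − [p,r] + [p,q]. For instance
  ∂JMP = MP − JP + JM,
  ∂EJM = JM − EM + EJ.
As a 22×12 matrix over Z this has rank 12, with invariant factors (1,1,1,1,1,1,1,1,1,1,1,2).

Computing H_k = (kernel of ∂_k) / (image of ∂_{k+1}):

  H_1: rank ker ∂_1 − rank ∂_2 = (22 − 9) − 12 = 1, and ∂_2 has invariant factor 2 > 1, so H_1 = Z ⊕ Z/2.

H_1 ≅ Z ⊕ Z/2.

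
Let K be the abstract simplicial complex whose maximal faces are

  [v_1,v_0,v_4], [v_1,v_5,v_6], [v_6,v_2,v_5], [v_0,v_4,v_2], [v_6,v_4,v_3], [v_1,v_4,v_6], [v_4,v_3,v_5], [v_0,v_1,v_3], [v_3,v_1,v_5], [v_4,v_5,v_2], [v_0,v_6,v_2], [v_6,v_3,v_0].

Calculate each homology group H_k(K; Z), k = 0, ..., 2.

Take the total order v_0 < v_1 < v_2 < v_3 < v_4 < v_5 < v_6 on the vertex set. Then K (dimension 2) consists of the simplices:

  0-simplices (7): [v_0], [v_1], [v_2], [v_3], [v_4], [v_5], [v_6]
  1-simplices (18): (18 of them)
  2-simplices (12): (12 of them)

giving chain groups C_0 ≅ Z^7, C_1 ≅ Z^18, C_2 ≅ Z^12.

The boundary map ∂_1: C_1 → C_0 sends each edge [p,q] (with p < q) to q − p. For instance
  ∂[v_1,v_6] = [v_6] − [v_1].
The resulting 7×18 matrix has rank 6, and its Smith normal form has invariant factors (1,1,1,1,1,1).

The boundary map ∂_2: C_2 → C_1 acts by ∂[p,q,r] = [q,r] − [p,r] + [p,q]. For instance
  ∂[v_1,v_5,v_6] = [v_5,v_6] − [v_1,v_6] + [v_1,v_5],
  ∂[v_1,v_4,v_6] = [v_4,v_6] − [v_1,v_6] + [v_1,v_4].
The 18×12 boundary matrix has rank 12 and Smith normal form diag(1,1,1,1,1,1,1,1,1,1,1,2).

Now H_k = ker ∂_k / im ∂_{k+1}, so:

  H_0: rank C_0 − rank ∂_1 = 7 − 6 = 1, and the invariant factors of ∂_1 are all 1, so H_0 ≅ Z.
  H_1: rank ker ∂_1 − rank ∂_2 = (18 − 6) − 12 = 0, and ∂_2 has invariant factor 2 > 1, so H_1 ≅ Z/2.
  H_2: rank ker ∂_2 − rank ∂_3 = (12 − 12) − 0 = 0, and there is no ∂_3, so H_2 ≅ 0.

As a check, the Euler characteristic is 7 − 18 + 12 = 1, which agrees with 1 − 0 + 0 = 1.
(K is a triangulation of the real projective plane RP^2.)

H_0 = Z,  H_1 = Z/2,  H_2 = 0.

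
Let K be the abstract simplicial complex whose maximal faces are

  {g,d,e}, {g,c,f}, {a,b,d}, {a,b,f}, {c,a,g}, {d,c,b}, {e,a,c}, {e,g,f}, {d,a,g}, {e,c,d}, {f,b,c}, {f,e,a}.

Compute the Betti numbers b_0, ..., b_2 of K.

b_0 = 1, b_1 = 0, b_2 = 0.

We work with the vertex ordering a < b < c < d < e < f < g. The simplices of K, each written with vertices in increasing order, are:

  0-simplices (7): a, b, c, d, e, f, g
  1-simplices (18): ab, ac, ad, ae, af, ag, bc, bd, bf, cd, ce, cf, cg, de, dg, ef, eg, fg
  2-simplices (12): abd, abf, ace, acg, adg, aef, bcd, bcf, cde, cfg, deg, efg

giving chain groups C_0 ≅ Z^7, C_1 ≅ Z^18, C_2 ≅ Z^12.

Boundary ∂_1: C_1 → C_0 maps an edge to its endpoints' difference, ∂[p,q] = q − p.
This gives a 7×18 integer matrix of rank 6; reducing to Smith normal form yields diagonal entries (1,1,1,1,1,1).

∂_2: C_2 → C_1 sends each 2-simplex [p,q,r] to [q,r] − [p,r] + [p,q]. For instance
  ∂bcf = cf − bf + bc,
  ∂abd = bd − ad + ab.
The 18×12 boundary matrix has rank 12 and Smith normal form diag(1,1,1,1,1,1,1,1,1,1,1,2).

Reading off H_k = ker ∂_k / im ∂_{k+1}:

  H_0: rank C_0 − rank ∂_1 = 7 − 6 = 1, and the invariant factors of ∂_1 are all 1, so H_0 ≅ Z.
  H_1: rank ker ∂_1 − rank ∂_2 = (18 − 6) − 12 = 0, and ∂_2 has invariant factor 2 > 1, so H_1 ≅ Z/2Z.
  H_2: rank ker ∂_2 − rank ∂_3 = (12 − 12) − 0 = 0, and there is no ∂_3, so H_2 ≅ 0.

As a check, the Euler characteristic is 7 − 18 + 12 = 1, which agrees with 1 − 0 + 0 = 1.

Hence the Betti numbers are b_0 = 1, b_1 = 0, b_2 = 0.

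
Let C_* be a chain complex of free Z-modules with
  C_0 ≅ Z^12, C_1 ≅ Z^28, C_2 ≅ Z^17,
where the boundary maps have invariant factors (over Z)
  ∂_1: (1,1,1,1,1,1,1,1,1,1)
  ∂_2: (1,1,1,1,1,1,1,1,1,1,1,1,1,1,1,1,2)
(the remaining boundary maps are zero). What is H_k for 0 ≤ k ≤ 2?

H_0: b_0 = 12 − 0 − 10 = 2; torsion from ∂_1 factors > 1: none. So H_0 ≅ Z^2.
H_1: b_1 = 28 − 10 − 17 = 1; torsion from ∂_2 factors > 1: [2]. So H_1 ≅ Z ⊕ Z/2.
H_2: b_2 = 17 − 17 − 0 = 0; torsion from ∂_3 factors > 1: none. So H_2 ≅ 0.

H_0 ≅ Z^2,  H_1 ≅ Z ⊕ Z/2,  H_2 = 0.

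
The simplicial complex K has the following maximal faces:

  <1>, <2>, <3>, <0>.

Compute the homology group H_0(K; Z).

Order the vertices as 0 < 1 < 2 < 3. Listing each simplex with vertices in this order, K has dimension 0 with simplices:

  0-simplices (4): [0], [1], [2], [3]

so the chain groups are C_0 ≅ Z^4.

From H_k ≅ ker(∂_k) / im(∂_{k+1}) we obtain:

  H_0: rank C_0 − rank ∂_1 = 4 − 0 = 4, and there is no ∂_1, so H_0 ≅ Z^4.

(K is a triangulation of a set of 4 points.)

H_0 = Z^4.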